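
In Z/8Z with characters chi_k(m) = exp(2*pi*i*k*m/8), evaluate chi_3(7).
chi_3(7) = zeta_8^21 = exp(-3*I*pi/4)

chi_3(7) = zeta_8^(3*7) = zeta_8^21. Since zeta_8^8 = 1, this equals zeta_8^5 = exp(2*pi*i*5/8) = exp(-3*I*pi/4).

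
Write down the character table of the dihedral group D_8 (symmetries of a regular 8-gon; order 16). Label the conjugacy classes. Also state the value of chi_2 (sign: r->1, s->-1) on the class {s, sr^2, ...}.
Conjugacy classes: {e} of size 1, {r^4} of size 1, {r^1, r^7} of size 2, {r^2, r^6} of size 2, {r^3, r^5} of size 2, {s, sr^2, ...} of size 4, {sr, sr^3, ...} of size 4.
Character table:
  irrep \ class              {e} (size 1)  {r^4} (size 1)  {r^1, r^7} (size 2)  {r^2, r^6} (size 2)  {r^3, r^5} (size 2)  {s, sr^2, ...} (size 4)  {sr, sr^3, ...} (size 4)
  chi_1 (triv)               1             1               1                    1                    1                    1                        1                       
  chi_2 (sign: r->1, s->-1)  1             1               1                    1                    1                    -1                       -1                      
  chi_3 (r->-1, s->1)        1             1               -1                   1                    -1                   1                        -1                      
  chi_4 (r->-1, s->-1)       1             1               -1                   1                    -1                   -1                       1                       
  chi_5 (2d, j=1)            2             -2              sqrt(2)              0                    -sqrt(2)             0                        0                       
  chi_6 (2d, j=2)            2             2               0                    -2                   0                    0                        0                       
  chi_7 (2d, j=3)            2             -2              -sqrt(2)             0                    sqrt(2)              0                        0                       

Spot check: chi_2 (sign: r->1, s->-1) on {s, sr^2, ...} = -1.

Justification: D_8 has order 2*8 = 16 with 7 conjugacy classes, hence 7 irreducibles. Sum of squared dims 1 + 1 + 1 + 1 + 4 + 4 + 4 = 16 = |G|. Linear characters come from the abelianisation; the 2-dimensional irreps have character r^k -> 2*cos(2*pi*j*k/8), reflections -> 0.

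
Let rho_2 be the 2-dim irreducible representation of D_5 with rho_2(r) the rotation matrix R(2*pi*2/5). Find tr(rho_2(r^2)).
chi_{rho_2}(r^2) = 2*cos(2*pi*2*2/5) = -1/2 + sqrt(5)/2

Details: rho_2(r^2) is rotation by angle 2*pi*2*2/5, whose trace is 2*cos(2*pi*2*2/5) = -1/2 + sqrt(5)/2.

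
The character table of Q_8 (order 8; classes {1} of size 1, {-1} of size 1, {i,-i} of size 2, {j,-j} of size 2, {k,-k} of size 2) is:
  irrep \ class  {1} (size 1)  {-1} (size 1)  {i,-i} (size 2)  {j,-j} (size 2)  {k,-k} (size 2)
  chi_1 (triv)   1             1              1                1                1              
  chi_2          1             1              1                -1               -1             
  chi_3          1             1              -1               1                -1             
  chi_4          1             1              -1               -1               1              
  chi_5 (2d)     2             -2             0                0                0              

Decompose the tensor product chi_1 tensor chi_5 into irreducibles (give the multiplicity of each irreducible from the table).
chi_1 tensor chi_5 = chi_5 (all other irreducibles have multiplicity 0).

Argument: The character of a tensor product is the pointwise product (chi_1 * chi_5)(C) = chi_1(C) * chi_5(C):
  {1}: (1)*(2), {-1}: (1)*(-2), {i,-i}: (1)*(0), {j,-j}: (1)*(0), {k,-k}: (1)*(0)
so (chi_1 * chi_5) takes values
  {1} -> 2, {-1} -> -2, {i,-i} -> 0, {j,-j} -> 0, {k,-k} -> 0.
Now take the inner product of this character with each irreducible chi from the table, <chi_1*chi_5, chi> = (1/8) sum_C |C| (chi_1*chi_5)(C) conj(chi(C)):
  <chi_1*chi_5, chi_1> = (1/8)[1*(2)*conj(1) + 1*(-2)*conj(1) + 2*(0)*conj(1) + 2*(0)*conj(1) + 2*(0)*conj(1)]
      = (1/8)[(2) + (-2) + (0) + (0) + (0)] = 0/8 = 0
  <chi_1*chi_5, chi_2> = (1/8)[1*(2)*conj(1) + 1*(-2)*conj(1) + 2*(0)*conj(1) + 2*(0)*conj(-1) + 2*(0)*conj(-1)]
      = (1/8)[(2) + (-2) + (0) + (0) + (0)] = 0/8 = 0
  <chi_1*chi_5, chi_3> = (1/8)[1*(2)*conj(1) + 1*(-2)*conj(1) + 2*(0)*conj(-1) + 2*(0)*conj(1) + 2*(0)*conj(-1)]
      = (1/8)[(2) + (-2) + (0) + (0) + (0)] = 0/8 = 0
  <chi_1*chi_5, chi_4> = (1/8)[1*(2)*conj(1) + 1*(-2)*conj(1) + 2*(0)*conj(-1) + 2*(0)*conj(-1) + 2*(0)*conj(1)]
      = (1/8)[(2) + (-2) + (0) + (0) + (0)] = 0/8 = 0
  <chi_1*chi_5, chi_5> = (1/8)[1*(2)*conj(2) + 1*(-2)*conj(-2) + 2*(0)*conj(0) + 2*(0)*conj(0) + 2*(0)*conj(0)]
      = (1/8)[(4) + (4) + (0) + (0) + (0)] = 8/8 = 1
Hence the multiplicities are chi_5: 1. Dimension check: dim(chi_1)*dim(chi_5) = 1*2 = 2 and sum (mult * dim) = 1*2 = 2.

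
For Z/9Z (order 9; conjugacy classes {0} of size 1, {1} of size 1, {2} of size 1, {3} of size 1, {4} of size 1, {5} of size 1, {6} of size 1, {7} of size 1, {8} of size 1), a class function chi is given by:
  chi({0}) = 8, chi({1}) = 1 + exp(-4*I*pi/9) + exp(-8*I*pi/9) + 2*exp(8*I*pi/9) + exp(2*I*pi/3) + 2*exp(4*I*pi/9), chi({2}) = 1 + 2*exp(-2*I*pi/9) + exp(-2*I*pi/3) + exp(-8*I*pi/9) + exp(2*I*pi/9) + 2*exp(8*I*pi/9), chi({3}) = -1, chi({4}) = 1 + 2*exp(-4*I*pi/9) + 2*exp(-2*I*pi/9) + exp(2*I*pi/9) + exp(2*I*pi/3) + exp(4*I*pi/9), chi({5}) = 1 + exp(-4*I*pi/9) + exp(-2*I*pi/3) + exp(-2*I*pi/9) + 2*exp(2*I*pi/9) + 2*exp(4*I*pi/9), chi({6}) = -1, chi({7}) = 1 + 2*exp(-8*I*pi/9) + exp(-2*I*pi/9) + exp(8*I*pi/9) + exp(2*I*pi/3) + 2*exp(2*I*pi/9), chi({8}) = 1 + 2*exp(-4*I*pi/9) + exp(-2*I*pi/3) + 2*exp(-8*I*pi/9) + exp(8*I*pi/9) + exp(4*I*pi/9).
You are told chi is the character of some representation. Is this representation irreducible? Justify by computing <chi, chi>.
Not irreducible (reducible): <chi, chi> = 12 > 1.

<chi, chi> = (1/|G|) sum_C |C| * |chi(C)|^2 = (1/9)[1*|8|^2 + 1*|1 + exp(-4*I*pi/9) + exp(-8*I*pi/9) + 2*exp(8*I*pi/9) + exp(2*I*pi/3) + 2*exp(4*I*pi/9)|^2 + 1*|1 + 2*exp(-2*I*pi/9) + exp(-2*I*pi/3) + exp(-8*I*pi/9) + exp(2*I*pi/9) + 2*exp(8*I*pi/9)|^2 + 1*|-1|^2 + 1*|1 + 2*exp(-4*I*pi/9) + 2*exp(-2*I*pi/9) + exp(2*I*pi/9) + exp(2*I*pi/3) + exp(4*I*pi/9)|^2 + 1*|1 + exp(-4*I*pi/9) + exp(-2*I*pi/3) + exp(-2*I*pi/9) + 2*exp(2*I*pi/9) + 2*exp(4*I*pi/9)|^2 + 1*|-1|^2 + 1*|1 + 2*exp(-8*I*pi/9) + exp(-2*I*pi/9) + exp(8*I*pi/9) + exp(2*I*pi/3) + 2*exp(2*I*pi/9)|^2 + 1*|1 + 2*exp(-4*I*pi/9) + exp(-2*I*pi/3) + 2*exp(-8*I*pi/9) + exp(8*I*pi/9) + exp(4*I*pi/9)|^2]
  = (1/9)[(64) + (12 + 9*exp(-4*I*pi/9) + 5*exp(-2*I*pi/3) + 6*exp(-2*I*pi/9) + 6*exp(-8*I*pi/9) + 6*exp(8*I*pi/9) + 6*exp(2*I*pi/9) + 5*exp(2*I*pi/3) + 9*exp(4*I*pi/9)) + (12 + 6*exp(-4*I*pi/9) + 5*exp(-2*I*pi/3) + 6*exp(-2*I*pi/9) + 9*exp(-8*I*pi/9) + 9*exp(8*I*pi/9) + 6*exp(2*I*pi/9) + 5*exp(2*I*pi/3) + 6*exp(4*I*pi/9)) + (1) + (12 + 6*exp(-4*I*pi/9) + 9*exp(-2*I*pi/9) + 5*exp(-2*I*pi/3) + 6*exp(-8*I*pi/9) + 6*exp(8*I*pi/9) + 5*exp(2*I*pi/3) + 9*exp(2*I*pi/9) + 6*exp(4*I*pi/9)) + (12 + 6*exp(-4*I*pi/9) + 9*exp(-2*I*pi/9) + 5*exp(-2*I*pi/3) + 6*exp(-8*I*pi/9) + 6*exp(8*I*pi/9) + 5*exp(2*I*pi/3) + 9*exp(2*I*pi/9) + 6*exp(4*I*pi/9)) + (1) + (12 + 6*exp(-4*I*pi/9) + 5*exp(-2*I*pi/3) + 6*exp(-2*I*pi/9) + 9*exp(-8*I*pi/9) + 9*exp(8*I*pi/9) + 6*exp(2*I*pi/9) + 5*exp(2*I*pi/3) + 6*exp(4*I*pi/9)) + (12 + 9*exp(-4*I*pi/9) + 5*exp(-2*I*pi/3) + 6*exp(-2*I*pi/9) + 6*exp(-8*I*pi/9) + 6*exp(8*I*pi/9) + 6*exp(2*I*pi/9) + 5*exp(2*I*pi/3) + 9*exp(4*I*pi/9))] = 108/9 = 12.
(Exp terms are combined using exp(i*s)*conj(exp(i*t)) = exp(i*(s-t)), and sums of them are collapsed using the identity that for every m > 1 the m distinct m-th roots of unity sum to 0, e.g. 1 + exp(2*I*pi/3) + exp(-2*I*pi/3) = 0.)
A character is irreducible iff <chi, chi> = 1, so this representation is reducible.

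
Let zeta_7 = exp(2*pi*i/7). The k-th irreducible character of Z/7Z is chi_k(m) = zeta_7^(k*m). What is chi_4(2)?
chi_4(2) = zeta_7^8 = exp(2*I*pi/7)

Derivation: chi_4(2) = zeta_7^(4*2) = zeta_7^8. Since zeta_7^7 = 1, this equals zeta_7^1 = exp(2*pi*i*1/7) = exp(2*I*pi/7).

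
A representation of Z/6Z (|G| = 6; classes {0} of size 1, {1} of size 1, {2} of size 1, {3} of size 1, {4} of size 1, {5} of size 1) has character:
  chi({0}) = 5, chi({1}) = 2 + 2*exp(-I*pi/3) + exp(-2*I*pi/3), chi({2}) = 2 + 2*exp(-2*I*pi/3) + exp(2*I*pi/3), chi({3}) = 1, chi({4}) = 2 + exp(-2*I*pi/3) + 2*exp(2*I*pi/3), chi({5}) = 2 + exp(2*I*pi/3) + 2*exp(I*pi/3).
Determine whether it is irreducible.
Not irreducible (reducible): <chi, chi> = 9 > 1.

Justification: <chi, chi> = (1/|G|) sum_C |C| * |chi(C)|^2 = (1/6)[1*|5|^2 + 1*|2 + 2*exp(-I*pi/3) + exp(-2*I*pi/3)|^2 + 1*|2 + 2*exp(-2*I*pi/3) + exp(2*I*pi/3)|^2 + 1*|1|^2 + 1*|2 + exp(-2*I*pi/3) + 2*exp(2*I*pi/3)|^2 + 1*|2 + exp(2*I*pi/3) + 2*exp(I*pi/3)|^2]
  = (1/6)[(25) + (13) + (1) + (1) + (1) + (13)] = 54/6 = 9.
(Exp terms are combined using exp(i*s)*conj(exp(i*t)) = exp(i*(s-t)), and sums of them are collapsed using the identity that for every m > 1 the m distinct m-th roots of unity sum to 0, e.g. 1 + exp(2*I*pi/3) + exp(-2*I*pi/3) = 0.)
A character is irreducible iff <chi, chi> = 1, so this representation is reducible.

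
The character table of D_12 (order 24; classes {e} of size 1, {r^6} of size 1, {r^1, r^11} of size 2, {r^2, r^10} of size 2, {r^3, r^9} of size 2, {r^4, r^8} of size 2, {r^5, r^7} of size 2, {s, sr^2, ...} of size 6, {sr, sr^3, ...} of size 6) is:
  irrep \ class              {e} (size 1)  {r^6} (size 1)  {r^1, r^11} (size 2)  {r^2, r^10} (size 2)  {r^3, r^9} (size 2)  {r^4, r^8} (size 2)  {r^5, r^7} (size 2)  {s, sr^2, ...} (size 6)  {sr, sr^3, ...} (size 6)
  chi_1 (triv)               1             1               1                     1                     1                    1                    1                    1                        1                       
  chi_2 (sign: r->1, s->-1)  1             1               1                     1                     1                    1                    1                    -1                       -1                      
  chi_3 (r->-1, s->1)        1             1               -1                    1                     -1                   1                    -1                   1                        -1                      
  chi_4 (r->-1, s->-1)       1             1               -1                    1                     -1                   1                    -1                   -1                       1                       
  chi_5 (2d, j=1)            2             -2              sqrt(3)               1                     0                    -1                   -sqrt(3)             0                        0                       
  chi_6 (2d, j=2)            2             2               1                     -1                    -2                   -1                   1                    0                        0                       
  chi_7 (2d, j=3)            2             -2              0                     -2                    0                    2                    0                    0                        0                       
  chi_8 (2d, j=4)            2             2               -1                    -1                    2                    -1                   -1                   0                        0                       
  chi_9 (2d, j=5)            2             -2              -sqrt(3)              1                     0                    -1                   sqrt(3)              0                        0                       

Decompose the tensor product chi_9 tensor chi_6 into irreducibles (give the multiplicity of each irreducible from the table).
chi_9 tensor chi_6 = chi_7 + chi_9 (all other irreducibles have multiplicity 0).

Details: The character of a tensor product is the pointwise product (chi_9 * chi_6)(C) = chi_9(C) * chi_6(C):
  {e}: (2)*(2), {r^6}: (-2)*(2), {r^1, r^11}: (-sqrt(3))*(1), {r^2, r^10}: (1)*(-1), {r^3, r^9}: (0)*(-2), {r^4, r^8}: (-1)*(-1), {r^5, r^7}: (sqrt(3))*(1), {s, sr^2, ...}: (0)*(0), {sr, sr^3, ...}: (0)*(0)
so (chi_9 * chi_6) takes values
  {e} -> 4, {r^6} -> -4, {r^1, r^11} -> -sqrt(3), {r^2, r^10} -> -1, {r^3, r^9} -> 0, {r^4, r^8} -> 1, {r^5, r^7} -> sqrt(3), {s, sr^2, ...} -> 0, {sr, sr^3, ...} -> 0.
Now take the inner product of this character with each irreducible chi from the table, <chi_9*chi_6, chi> = (1/24) sum_C |C| (chi_9*chi_6)(C) conj(chi(C)):
  <chi_9*chi_6, chi_1> = (1/24)[1*(4)*conj(1) + 1*(-4)*conj(1) + 2*(-sqrt(3))*conj(1) + 2*(-1)*conj(1) + 2*(0)*conj(1) + 2*(1)*conj(1) + 2*(sqrt(3))*conj(1) + 6*(0)*conj(1) + 6*(0)*conj(1)]
      = (1/24)[(4) + (-4) + (-2*sqrt(3)) + (-2) + (0) + (2) + (2*sqrt(3)) + (0) + (0)] = 0/24 = 0
  <chi_9*chi_6, chi_2> = (1/24)[1*(4)*conj(1) + 1*(-4)*conj(1) + 2*(-sqrt(3))*conj(1) + 2*(-1)*conj(1) + 2*(0)*conj(1) + 2*(1)*conj(1) + 2*(sqrt(3))*conj(1) + 6*(0)*conj(-1) + 6*(0)*conj(-1)]
      = (1/24)[(4) + (-4) + (-2*sqrt(3)) + (-2) + (0) + (2) + (2*sqrt(3)) + (0) + (0)] = 0/24 = 0
  <chi_9*chi_6, chi_3> = (1/24)[1*(4)*conj(1) + 1*(-4)*conj(1) + 2*(-sqrt(3))*conj(-1) + 2*(-1)*conj(1) + 2*(0)*conj(-1) + 2*(1)*conj(1) + 2*(sqrt(3))*conj(-1) + 6*(0)*conj(1) + 6*(0)*conj(-1)]
      = (1/24)[(4) + (-4) + (2*sqrt(3)) + (-2) + (0) + (2) + (-2*sqrt(3)) + (0) + (0)] = 0/24 = 0
  <chi_9*chi_6, chi_4> = (1/24)[1*(4)*conj(1) + 1*(-4)*conj(1) + 2*(-sqrt(3))*conj(-1) + 2*(-1)*conj(1) + 2*(0)*conj(-1) + 2*(1)*conj(1) + 2*(sqrt(3))*conj(-1) + 6*(0)*conj(-1) + 6*(0)*conj(1)]
      = (1/24)[(4) + (-4) + (2*sqrt(3)) + (-2) + (0) + (2) + (-2*sqrt(3)) + (0) + (0)] = 0/24 = 0
  <chi_9*chi_6, chi_5> = (1/24)[1*(4)*conj(2) + 1*(-4)*conj(-2) + 2*(-sqrt(3))*conj(sqrt(3)) + 2*(-1)*conj(1) + 2*(0)*conj(0) + 2*(1)*conj(-1) + 2*(sqrt(3))*conj(-sqrt(3)) + 6*(0)*conj(0) + 6*(0)*conj(0)]
      = (1/24)[(8) + (8) + (-6) + (-2) + (0) + (-2) + (-6) + (0) + (0)] = 0/24 = 0
  <chi_9*chi_6, chi_6> = (1/24)[1*(4)*conj(2) + 1*(-4)*conj(2) + 2*(-sqrt(3))*conj(1) + 2*(-1)*conj(-1) + 2*(0)*conj(-2) + 2*(1)*conj(-1) + 2*(sqrt(3))*conj(1) + 6*(0)*conj(0) + 6*(0)*conj(0)]
      = (1/24)[(8) + (-8) + (-2*sqrt(3)) + (2) + (0) + (-2) + (2*sqrt(3)) + (0) + (0)] = 0/24 = 0
  <chi_9*chi_6, chi_7> = (1/24)[1*(4)*conj(2) + 1*(-4)*conj(-2) + 2*(-sqrt(3))*conj(0) + 2*(-1)*conj(-2) + 2*(0)*conj(0) + 2*(1)*conj(2) + 2*(sqrt(3))*conj(0) + 6*(0)*conj(0) + 6*(0)*conj(0)]
      = (1/24)[(8) + (8) + (0) + (4) + (0) + (4) + (0) + (0) + (0)] = 24/24 = 1
  <chi_9*chi_6, chi_8> = (1/24)[1*(4)*conj(2) + 1*(-4)*conj(2) + 2*(-sqrt(3))*conj(-1) + 2*(-1)*conj(-1) + 2*(0)*conj(2) + 2*(1)*conj(-1) + 2*(sqrt(3))*conj(-1) + 6*(0)*conj(0) + 6*(0)*conj(0)]
      = (1/24)[(8) + (-8) + (2*sqrt(3)) + (2) + (0) + (-2) + (-2*sqrt(3)) + (0) + (0)] = 0/24 = 0
  <chi_9*chi_6, chi_9> = (1/24)[1*(4)*conj(2) + 1*(-4)*conj(-2) + 2*(-sqrt(3))*conj(-sqrt(3)) + 2*(-1)*conj(1) + 2*(0)*conj(0) + 2*(1)*conj(-1) + 2*(sqrt(3))*conj(sqrt(3)) + 6*(0)*conj(0) + 6*(0)*conj(0)]
      = (1/24)[(8) + (8) + (6) + (-2) + (0) + (-2) + (6) + (0) + (0)] = 24/24 = 1
Hence the multiplicities are chi_7: 1, chi_9: 1. Dimension check: dim(chi_9)*dim(chi_6) = 2*2 = 4 and sum (mult * dim) = 1*2 + 1*2 = 4.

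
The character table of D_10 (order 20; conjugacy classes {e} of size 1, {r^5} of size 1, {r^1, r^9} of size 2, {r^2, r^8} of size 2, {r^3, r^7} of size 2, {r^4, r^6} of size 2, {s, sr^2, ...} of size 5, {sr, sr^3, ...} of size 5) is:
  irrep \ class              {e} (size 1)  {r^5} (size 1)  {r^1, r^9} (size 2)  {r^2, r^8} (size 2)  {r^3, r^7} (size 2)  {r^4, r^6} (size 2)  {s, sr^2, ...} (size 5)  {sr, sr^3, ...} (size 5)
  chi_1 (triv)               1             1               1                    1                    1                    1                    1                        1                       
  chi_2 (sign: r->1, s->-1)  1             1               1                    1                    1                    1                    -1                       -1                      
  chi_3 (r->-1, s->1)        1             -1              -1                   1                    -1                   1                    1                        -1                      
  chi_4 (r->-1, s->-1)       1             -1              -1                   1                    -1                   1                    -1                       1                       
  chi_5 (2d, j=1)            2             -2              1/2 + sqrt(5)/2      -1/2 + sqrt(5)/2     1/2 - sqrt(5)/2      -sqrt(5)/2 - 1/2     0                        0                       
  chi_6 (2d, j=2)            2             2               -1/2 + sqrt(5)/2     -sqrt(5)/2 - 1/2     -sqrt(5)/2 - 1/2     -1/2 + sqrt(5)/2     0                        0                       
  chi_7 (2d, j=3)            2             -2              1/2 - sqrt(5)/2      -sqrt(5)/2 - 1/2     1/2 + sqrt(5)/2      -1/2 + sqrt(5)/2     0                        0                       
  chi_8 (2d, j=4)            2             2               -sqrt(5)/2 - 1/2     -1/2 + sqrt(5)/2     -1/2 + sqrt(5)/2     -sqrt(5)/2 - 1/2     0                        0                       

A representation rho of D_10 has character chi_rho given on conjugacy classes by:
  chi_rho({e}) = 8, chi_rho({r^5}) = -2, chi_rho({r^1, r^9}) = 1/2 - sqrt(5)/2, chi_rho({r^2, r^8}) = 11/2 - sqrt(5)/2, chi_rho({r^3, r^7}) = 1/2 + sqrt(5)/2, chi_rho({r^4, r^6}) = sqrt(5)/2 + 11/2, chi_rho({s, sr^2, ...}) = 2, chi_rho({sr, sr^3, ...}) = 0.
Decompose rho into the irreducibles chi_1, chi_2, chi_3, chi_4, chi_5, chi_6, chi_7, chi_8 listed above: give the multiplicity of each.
Multiplicities: chi_1: 2, chi_2: 1, chi_3: 2, chi_4: 1, chi_5: 0, chi_6: 0, chi_7: 1, chi_8: 0.

Working: Use <chi_rho, chi> = (1/|G|) sum_C |C| * chi_rho(C) * conj(chi(C)) with |G| = 20 for each irreducible chi in the table:
  <chi_rho, chi_1> = (1/20)[1*(8)*conj(1) + 1*(-2)*conj(1) + 2*(1/2 - sqrt(5)/2)*conj(1) + 2*(11/2 - sqrt(5)/2)*conj(1) + 2*(1/2 + sqrt(5)/2)*conj(1) + 2*(sqrt(5)/2 + 11/2)*conj(1) + 5*(2)*conj(1) + 5*(0)*conj(1)]
      = (1/20)[(8) + (-2) + (1 - sqrt(5)) + (11 - sqrt(5)) + (1 + sqrt(5)) + (sqrt(5) + 11) + (10) + (0)] = 40/20 = 2
  <chi_rho, chi_2> = (1/20)[1*(8)*conj(1) + 1*(-2)*conj(1) + 2*(1/2 - sqrt(5)/2)*conj(1) + 2*(11/2 - sqrt(5)/2)*conj(1) + 2*(1/2 + sqrt(5)/2)*conj(1) + 2*(sqrt(5)/2 + 11/2)*conj(1) + 5*(2)*conj(-1) + 5*(0)*conj(-1)]
      = (1/20)[(8) + (-2) + (1 - sqrt(5)) + (11 - sqrt(5)) + (1 + sqrt(5)) + (sqrt(5) + 11) + (-10) + (0)] = 20/20 = 1
  <chi_rho, chi_3> = (1/20)[1*(8)*conj(1) + 1*(-2)*conj(-1) + 2*(1/2 - sqrt(5)/2)*conj(-1) + 2*(11/2 - sqrt(5)/2)*conj(1) + 2*(1/2 + sqrt(5)/2)*conj(-1) + 2*(sqrt(5)/2 + 11/2)*conj(1) + 5*(2)*conj(1) + 5*(0)*conj(-1)]
      = (1/20)[(8) + (2) + (-1 + sqrt(5)) + (11 - sqrt(5)) + (-sqrt(5) - 1) + (sqrt(5) + 11) + (10) + (0)] = 40/20 = 2
  <chi_rho, chi_4> = (1/20)[1*(8)*conj(1) + 1*(-2)*conj(-1) + 2*(1/2 - sqrt(5)/2)*conj(-1) + 2*(11/2 - sqrt(5)/2)*conj(1) + 2*(1/2 + sqrt(5)/2)*conj(-1) + 2*(sqrt(5)/2 + 11/2)*conj(1) + 5*(2)*conj(-1) + 5*(0)*conj(1)]
      = (1/20)[(8) + (2) + (-1 + sqrt(5)) + (11 - sqrt(5)) + (-sqrt(5) - 1) + (sqrt(5) + 11) + (-10) + (0)] = 20/20 = 1
  <chi_rho, chi_5> = (1/20)[1*(8)*conj(2) + 1*(-2)*conj(-2) + 2*(1/2 - sqrt(5)/2)*conj(1/2 + sqrt(5)/2) + 2*(11/2 - sqrt(5)/2)*conj(-1/2 + sqrt(5)/2) + 2*(1/2 + sqrt(5)/2)*conj(1/2 - sqrt(5)/2) + 2*(sqrt(5)/2 + 11/2)*conj(-sqrt(5)/2 - 1/2) + 5*(2)*conj(0) + 5*(0)*conj(0)]
      = (1/20)[(16) + (4) + (-2) + (-8 + 6*sqrt(5)) + (-2) + (-6*sqrt(5) - 8) + (0) + (0)] = 0/20 = 0
  <chi_rho, chi_6> = (1/20)[1*(8)*conj(2) + 1*(-2)*conj(2) + 2*(1/2 - sqrt(5)/2)*conj(-1/2 + sqrt(5)/2) + 2*(11/2 - sqrt(5)/2)*conj(-sqrt(5)/2 - 1/2) + 2*(1/2 + sqrt(5)/2)*conj(-sqrt(5)/2 - 1/2) + 2*(sqrt(5)/2 + 11/2)*conj(-1/2 + sqrt(5)/2) + 5*(2)*conj(0) + 5*(0)*conj(0)]
      = (1/20)[(16) + (-4) + (-3 + sqrt(5)) + (-5*sqrt(5) - 3) + (-3 - sqrt(5)) + (-3 + 5*sqrt(5)) + (0) + (0)] = 0/20 = 0
  <chi_rho, chi_7> = (1/20)[1*(8)*conj(2) + 1*(-2)*conj(-2) + 2*(1/2 - sqrt(5)/2)*conj(1/2 - sqrt(5)/2) + 2*(11/2 - sqrt(5)/2)*conj(-sqrt(5)/2 - 1/2) + 2*(1/2 + sqrt(5)/2)*conj(1/2 + sqrt(5)/2) + 2*(sqrt(5)/2 + 11/2)*conj(-1/2 + sqrt(5)/2) + 5*(2)*conj(0) + 5*(0)*conj(0)]
      = (1/20)[(16) + (4) + (3 - sqrt(5)) + (-5*sqrt(5) - 3) + (sqrt(5) + 3) + (-3 + 5*sqrt(5)) + (0) + (0)] = 20/20 = 1
  <chi_rho, chi_8> = (1/20)[1*(8)*conj(2) + 1*(-2)*conj(2) + 2*(1/2 - sqrt(5)/2)*conj(-sqrt(5)/2 - 1/2) + 2*(11/2 - sqrt(5)/2)*conj(-1/2 + sqrt(5)/2) + 2*(1/2 + sqrt(5)/2)*conj(-1/2 + sqrt(5)/2) + 2*(sqrt(5)/2 + 11/2)*conj(-sqrt(5)/2 - 1/2) + 5*(2)*conj(0) + 5*(0)*conj(0)]
      = (1/20)[(16) + (-4) + (2) + (-8 + 6*sqrt(5)) + (2) + (-6*sqrt(5) - 8) + (0) + (0)] = 0/20 = 0
Dimension check: dim(rho) = sum (mult * dim) = 2*1 + 1*1 + 2*1 + 1*1 + 0*2 + 0*2 + 1*2 + 0*2 = 8 = chi_rho(e) = 8.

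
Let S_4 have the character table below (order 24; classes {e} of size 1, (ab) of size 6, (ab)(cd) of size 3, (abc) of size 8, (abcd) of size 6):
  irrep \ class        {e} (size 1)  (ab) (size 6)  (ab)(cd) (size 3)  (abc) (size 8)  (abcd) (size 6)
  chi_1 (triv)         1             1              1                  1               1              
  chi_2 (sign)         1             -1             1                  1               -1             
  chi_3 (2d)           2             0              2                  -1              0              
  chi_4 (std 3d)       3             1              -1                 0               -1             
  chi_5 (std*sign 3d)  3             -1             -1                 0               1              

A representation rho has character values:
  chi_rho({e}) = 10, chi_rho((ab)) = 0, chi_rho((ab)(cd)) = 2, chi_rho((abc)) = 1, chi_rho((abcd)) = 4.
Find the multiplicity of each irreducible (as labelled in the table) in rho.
Multiplicities: chi_1: 2, chi_2: 0, chi_3: 1, chi_4: 0, chi_5: 2.

Proof sketch: Use <chi_rho, chi> = (1/|G|) sum_C |C| * chi_rho(C) * conj(chi(C)) with |G| = 24 for each irreducible chi in the table:
  <chi_rho, chi_1> = (1/24)[1*(10)*conj(1) + 6*(0)*conj(1) + 3*(2)*conj(1) + 8*(1)*conj(1) + 6*(4)*conj(1)]
      = (1/24)[(10) + (0) + (6) + (8) + (24)] = 48/24 = 2
  <chi_rho, chi_2> = (1/24)[1*(10)*conj(1) + 6*(0)*conj(-1) + 3*(2)*conj(1) + 8*(1)*conj(1) + 6*(4)*conj(-1)]
      = (1/24)[(10) + (0) + (6) + (8) + (-24)] = 0/24 = 0
  <chi_rho, chi_3> = (1/24)[1*(10)*conj(2) + 6*(0)*conj(0) + 3*(2)*conj(2) + 8*(1)*conj(-1) + 6*(4)*conj(0)]
      = (1/24)[(20) + (0) + (12) + (-8) + (0)] = 24/24 = 1
  <chi_rho, chi_4> = (1/24)[1*(10)*conj(3) + 6*(0)*conj(1) + 3*(2)*conj(-1) + 8*(1)*conj(0) + 6*(4)*conj(-1)]
      = (1/24)[(30) + (0) + (-6) + (0) + (-24)] = 0/24 = 0
  <chi_rho, chi_5> = (1/24)[1*(10)*conj(3) + 6*(0)*conj(-1) + 3*(2)*conj(-1) + 8*(1)*conj(0) + 6*(4)*conj(1)]
      = (1/24)[(30) + (0) + (-6) + (0) + (24)] = 48/24 = 2
Dimension check: dim(rho) = sum (mult * dim) = 2*1 + 0*1 + 1*2 + 0*3 + 2*3 = 10 = chi_rho(e) = 10.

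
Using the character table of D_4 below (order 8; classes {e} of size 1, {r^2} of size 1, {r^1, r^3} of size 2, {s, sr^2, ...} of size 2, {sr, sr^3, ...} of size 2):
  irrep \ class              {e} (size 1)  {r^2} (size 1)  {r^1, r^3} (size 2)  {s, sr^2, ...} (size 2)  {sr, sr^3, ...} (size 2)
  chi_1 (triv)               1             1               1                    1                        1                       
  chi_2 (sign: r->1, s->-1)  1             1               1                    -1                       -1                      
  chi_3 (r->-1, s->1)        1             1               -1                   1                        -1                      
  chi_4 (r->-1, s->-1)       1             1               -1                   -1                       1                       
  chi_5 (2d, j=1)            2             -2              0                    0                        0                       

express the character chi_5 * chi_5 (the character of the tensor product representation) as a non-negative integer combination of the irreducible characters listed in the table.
chi_5 tensor chi_5 = chi_1 + chi_2 + chi_3 + chi_4 (all other irreducibles have multiplicity 0).

Proof sketch: The character of a tensor product is the pointwise product (chi_5 * chi_5)(C) = chi_5(C) * chi_5(C):
  {e}: (2)*(2), {r^2}: (-2)*(-2), {r^1, r^3}: (0)*(0), {s, sr^2, ...}: (0)*(0), {sr, sr^3, ...}: (0)*(0)
so (chi_5 * chi_5) takes values
  {e} -> 4, {r^2} -> 4, {r^1, r^3} -> 0, {s, sr^2, ...} -> 0, {sr, sr^3, ...} -> 0.
Now take the inner product of this character with each irreducible chi from the table, <chi_5*chi_5, chi> = (1/8) sum_C |C| (chi_5*chi_5)(C) conj(chi(C)):
  <chi_5*chi_5, chi_1> = (1/8)[1*(4)*conj(1) + 1*(4)*conj(1) + 2*(0)*conj(1) + 2*(0)*conj(1) + 2*(0)*conj(1)]
      = (1/8)[(4) + (4) + (0) + (0) + (0)] = 8/8 = 1
  <chi_5*chi_5, chi_2> = (1/8)[1*(4)*conj(1) + 1*(4)*conj(1) + 2*(0)*conj(1) + 2*(0)*conj(-1) + 2*(0)*conj(-1)]
      = (1/8)[(4) + (4) + (0) + (0) + (0)] = 8/8 = 1
  <chi_5*chi_5, chi_3> = (1/8)[1*(4)*conj(1) + 1*(4)*conj(1) + 2*(0)*conj(-1) + 2*(0)*conj(1) + 2*(0)*conj(-1)]
      = (1/8)[(4) + (4) + (0) + (0) + (0)] = 8/8 = 1
  <chi_5*chi_5, chi_4> = (1/8)[1*(4)*conj(1) + 1*(4)*conj(1) + 2*(0)*conj(-1) + 2*(0)*conj(-1) + 2*(0)*conj(1)]
      = (1/8)[(4) + (4) + (0) + (0) + (0)] = 8/8 = 1
  <chi_5*chi_5, chi_5> = (1/8)[1*(4)*conj(2) + 1*(4)*conj(-2) + 2*(0)*conj(0) + 2*(0)*conj(0) + 2*(0)*conj(0)]
      = (1/8)[(8) + (-8) + (0) + (0) + (0)] = 0/8 = 0
Hence the multiplicities are chi_1: 1, chi_2: 1, chi_3: 1, chi_4: 1. Dimension check: dim(chi_5)*dim(chi_5) = 2*2 = 4 and sum (mult * dim) = 1*1 + 1*1 + 1*1 + 1*1 = 4.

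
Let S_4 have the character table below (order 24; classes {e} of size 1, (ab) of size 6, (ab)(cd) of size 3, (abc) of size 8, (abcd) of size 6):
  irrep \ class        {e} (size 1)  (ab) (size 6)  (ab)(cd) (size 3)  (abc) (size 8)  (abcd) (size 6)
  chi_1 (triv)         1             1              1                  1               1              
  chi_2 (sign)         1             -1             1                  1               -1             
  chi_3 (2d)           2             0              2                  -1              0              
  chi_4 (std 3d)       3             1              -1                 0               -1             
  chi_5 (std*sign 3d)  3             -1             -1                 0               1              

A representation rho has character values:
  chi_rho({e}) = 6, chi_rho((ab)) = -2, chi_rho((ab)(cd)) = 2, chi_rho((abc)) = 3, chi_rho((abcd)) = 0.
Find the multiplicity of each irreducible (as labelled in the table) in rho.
Multiplicities: chi_1: 1, chi_2: 2, chi_3: 0, chi_4: 0, chi_5: 1.

Derivation: Use <chi_rho, chi> = (1/|G|) sum_C |C| * chi_rho(C) * conj(chi(C)) with |G| = 24 for each irreducible chi in the table:
  <chi_rho, chi_1> = (1/24)[1*(6)*conj(1) + 6*(-2)*conj(1) + 3*(2)*conj(1) + 8*(3)*conj(1) + 6*(0)*conj(1)]
      = (1/24)[(6) + (-12) + (6) + (24) + (0)] = 24/24 = 1
  <chi_rho, chi_2> = (1/24)[1*(6)*conj(1) + 6*(-2)*conj(-1) + 3*(2)*conj(1) + 8*(3)*conj(1) + 6*(0)*conj(-1)]
      = (1/24)[(6) + (12) + (6) + (24) + (0)] = 48/24 = 2
  <chi_rho, chi_3> = (1/24)[1*(6)*conj(2) + 6*(-2)*conj(0) + 3*(2)*conj(2) + 8*(3)*conj(-1) + 6*(0)*conj(0)]
      = (1/24)[(12) + (0) + (12) + (-24) + (0)] = 0/24 = 0
  <chi_rho, chi_4> = (1/24)[1*(6)*conj(3) + 6*(-2)*conj(1) + 3*(2)*conj(-1) + 8*(3)*conj(0) + 6*(0)*conj(-1)]
      = (1/24)[(18) + (-12) + (-6) + (0) + (0)] = 0/24 = 0
  <chi_rho, chi_5> = (1/24)[1*(6)*conj(3) + 6*(-2)*conj(-1) + 3*(2)*conj(-1) + 8*(3)*conj(0) + 6*(0)*conj(1)]
      = (1/24)[(18) + (12) + (-6) + (0) + (0)] = 24/24 = 1
Dimension check: dim(rho) = sum (mult * dim) = 1*1 + 2*1 + 0*2 + 0*3 + 1*3 = 6 = chi_rho(e) = 6.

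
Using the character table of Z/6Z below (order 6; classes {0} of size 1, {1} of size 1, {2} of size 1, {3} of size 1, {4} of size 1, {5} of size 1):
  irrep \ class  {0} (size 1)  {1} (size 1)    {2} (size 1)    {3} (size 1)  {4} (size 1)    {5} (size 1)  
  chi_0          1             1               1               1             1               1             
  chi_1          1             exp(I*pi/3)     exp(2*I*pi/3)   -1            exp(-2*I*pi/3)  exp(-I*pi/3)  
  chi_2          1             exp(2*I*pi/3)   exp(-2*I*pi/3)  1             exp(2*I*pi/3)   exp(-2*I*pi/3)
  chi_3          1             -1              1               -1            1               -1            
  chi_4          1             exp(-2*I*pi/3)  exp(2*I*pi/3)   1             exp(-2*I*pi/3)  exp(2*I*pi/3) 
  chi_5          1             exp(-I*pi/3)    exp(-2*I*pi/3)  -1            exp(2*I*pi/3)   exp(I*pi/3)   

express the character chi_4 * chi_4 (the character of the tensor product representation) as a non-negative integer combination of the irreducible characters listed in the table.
chi_4 tensor chi_4 = chi_2 (all other irreducibles have multiplicity 0).

Solution. The character of a tensor product is the pointwise product (chi_4 * chi_4)(C) = chi_4(C) * chi_4(C):
  {0}: (1)*(1), {1}: (exp(-2*I*pi/3))*(exp(-2*I*pi/3)), {2}: (exp(2*I*pi/3))*(exp(2*I*pi/3)), {3}: (1)*(1), {4}: (exp(-2*I*pi/3))*(exp(-2*I*pi/3)), {5}: (exp(2*I*pi/3))*(exp(2*I*pi/3))
so (chi_4 * chi_4) takes values
  {0} -> 1, {1} -> exp(2*I*pi/3), {2} -> exp(-2*I*pi/3), {3} -> 1, {4} -> exp(2*I*pi/3), {5} -> exp(-2*I*pi/3).
Now take the inner product of this character with each irreducible chi from the table, <chi_4*chi_4, chi> = (1/6) sum_C |C| (chi_4*chi_4)(C) conj(chi(C)):
  <chi_4*chi_4, chi_0> = (1/6)[1*(1)*conj(1) + 1*(exp(2*I*pi/3))*conj(1) + 1*(exp(-2*I*pi/3))*conj(1) + 1*(1)*conj(1) + 1*(exp(2*I*pi/3))*conj(1) + 1*(exp(-2*I*pi/3))*conj(1)]
      = (1/6)[(1) + (exp(2*I*pi/3)) + (exp(-2*I*pi/3)) + (1) + (exp(2*I*pi/3)) + (exp(-2*I*pi/3))] = 0/6 = 0
  <chi_4*chi_4, chi_1> = (1/6)[1*(1)*conj(1) + 1*(exp(2*I*pi/3))*conj(exp(I*pi/3)) + 1*(exp(-2*I*pi/3))*conj(exp(2*I*pi/3)) + 1*(1)*conj(-1) + 1*(exp(2*I*pi/3))*conj(exp(-2*I*pi/3)) + 1*(exp(-2*I*pi/3))*conj(exp(-I*pi/3))]
      = (1/6)[(1) + (exp(I*pi/3)) + (exp(2*I*pi/3)) + (-1) + (exp(-2*I*pi/3)) + (exp(-I*pi/3))] = 0/6 = 0
  <chi_4*chi_4, chi_2> = (1/6)[1*(1)*conj(1) + 1*(exp(2*I*pi/3))*conj(exp(2*I*pi/3)) + 1*(exp(-2*I*pi/3))*conj(exp(-2*I*pi/3)) + 1*(1)*conj(1) + 1*(exp(2*I*pi/3))*conj(exp(2*I*pi/3)) + 1*(exp(-2*I*pi/3))*conj(exp(-2*I*pi/3))]
      = (1/6)[(1) + (1) + (1) + (1) + (1) + (1)] = 6/6 = 1
  <chi_4*chi_4, chi_3> = (1/6)[1*(1)*conj(1) + 1*(exp(2*I*pi/3))*conj(-1) + 1*(exp(-2*I*pi/3))*conj(1) + 1*(1)*conj(-1) + 1*(exp(2*I*pi/3))*conj(1) + 1*(exp(-2*I*pi/3))*conj(-1)]
      = (1/6)[(1) + (-exp(2*I*pi/3)) + (exp(-2*I*pi/3)) + (-1) + (exp(2*I*pi/3)) + (-exp(-2*I*pi/3))] = 0/6 = 0
  <chi_4*chi_4, chi_4> = (1/6)[1*(1)*conj(1) + 1*(exp(2*I*pi/3))*conj(exp(-2*I*pi/3)) + 1*(exp(-2*I*pi/3))*conj(exp(2*I*pi/3)) + 1*(1)*conj(1) + 1*(exp(2*I*pi/3))*conj(exp(-2*I*pi/3)) + 1*(exp(-2*I*pi/3))*conj(exp(2*I*pi/3))]
      = (1/6)[(1) + (exp(-2*I*pi/3)) + (exp(2*I*pi/3)) + (1) + (exp(-2*I*pi/3)) + (exp(2*I*pi/3))] = 0/6 = 0
  <chi_4*chi_4, chi_5> = (1/6)[1*(1)*conj(1) + 1*(exp(2*I*pi/3))*conj(exp(-I*pi/3)) + 1*(exp(-2*I*pi/3))*conj(exp(-2*I*pi/3)) + 1*(1)*conj(-1) + 1*(exp(2*I*pi/3))*conj(exp(2*I*pi/3)) + 1*(exp(-2*I*pi/3))*conj(exp(I*pi/3))]
      = (1/6)[(1) + (-1) + (1) + (-1) + (1) + (-1)] = 0/6 = 0
(Exp terms are combined using exp(i*s)*conj(exp(i*t)) = exp(i*(s-t)), and sums of them are collapsed using the identity that for every m > 1 the m distinct m-th roots of unity sum to 0, e.g. 1 + exp(2*I*pi/3) + exp(-2*I*pi/3) = 0.)
Hence the multiplicities are chi_2: 1. Dimension check: dim(chi_4)*dim(chi_4) = 1*1 = 1 and sum (mult * dim) = 1*1 = 1.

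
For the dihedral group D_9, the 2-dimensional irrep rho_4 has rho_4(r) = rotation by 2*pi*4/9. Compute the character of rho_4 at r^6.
chi_{rho_4}(r^6) = 2*cos(2*pi*4*6/9) = -1

Reasoning: rho_4(r^6) is rotation by angle 2*pi*4*6/9, whose trace is 2*cos(2*pi*4*6/9) = -1.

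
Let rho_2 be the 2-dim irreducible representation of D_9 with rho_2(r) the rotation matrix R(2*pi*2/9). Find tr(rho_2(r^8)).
chi_{rho_2}(r^8) = 2*cos(2*pi*2*8/9) = 2*cos(4*pi/9)

Proof sketch: rho_2(r^8) is rotation by angle 2*pi*2*8/9, whose trace is 2*cos(2*pi*2*8/9) = 2*cos(4*pi/9).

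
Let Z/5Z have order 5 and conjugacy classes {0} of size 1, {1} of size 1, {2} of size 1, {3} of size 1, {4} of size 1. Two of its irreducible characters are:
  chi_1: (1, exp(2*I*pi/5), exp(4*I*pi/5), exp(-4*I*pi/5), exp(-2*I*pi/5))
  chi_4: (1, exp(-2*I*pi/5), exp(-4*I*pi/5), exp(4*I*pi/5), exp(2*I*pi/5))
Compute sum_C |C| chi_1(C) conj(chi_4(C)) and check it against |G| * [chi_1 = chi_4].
Sum = 0; so <chi_1, chi_4> = 0 (distinct irreducibles are orthogonal).

Details: Compute term by term over conjugacy classes (|C| * chi_1(C) * conj(chi_4(C))):
  1*(1)*conj(1) + 1*(exp(2*I*pi/5))*conj(exp(-2*I*pi/5)) + 1*(exp(4*I*pi/5))*conj(exp(-4*I*pi/5)) + 1*(exp(-4*I*pi/5))*conj(exp(4*I*pi/5)) + 1*(exp(-2*I*pi/5))*conj(exp(2*I*pi/5))
  = (1) + (exp(4*I*pi/5)) + (exp(-2*I*pi/5)) + (exp(2*I*pi/5)) + (exp(-4*I*pi/5))
  = 0.
(Exp terms are combined using exp(i*s)*conj(exp(i*t)) = exp(i*(s-t)), and sums of them are collapsed using the identity that for every m > 1 the m distinct m-th roots of unity sum to 0, e.g. 1 + exp(2*I*pi/3) + exp(-2*I*pi/3) = 0.)
Dividing by |G| = 5 gives 0/5 = 0, matching the row-orthogonality relation <chi_1, chi_4> = [chi_1 = chi_4].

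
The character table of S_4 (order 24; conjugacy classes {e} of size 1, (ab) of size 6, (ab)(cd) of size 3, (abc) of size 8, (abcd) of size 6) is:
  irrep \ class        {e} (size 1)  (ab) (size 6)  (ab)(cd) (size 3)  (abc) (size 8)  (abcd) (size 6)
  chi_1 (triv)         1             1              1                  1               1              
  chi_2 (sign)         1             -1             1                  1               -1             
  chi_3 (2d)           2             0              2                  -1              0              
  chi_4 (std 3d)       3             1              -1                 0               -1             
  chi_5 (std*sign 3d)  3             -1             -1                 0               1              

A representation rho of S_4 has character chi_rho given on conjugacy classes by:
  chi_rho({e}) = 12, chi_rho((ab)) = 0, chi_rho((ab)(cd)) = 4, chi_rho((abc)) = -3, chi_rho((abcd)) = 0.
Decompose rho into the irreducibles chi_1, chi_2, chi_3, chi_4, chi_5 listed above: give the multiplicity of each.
Multiplicities: chi_1: 0, chi_2: 0, chi_3: 3, chi_4: 1, chi_5: 1.

Working: Use <chi_rho, chi> = (1/|G|) sum_C |C| * chi_rho(C) * conj(chi(C)) with |G| = 24 for each irreducible chi in the table:
  <chi_rho, chi_1> = (1/24)[1*(12)*conj(1) + 6*(0)*conj(1) + 3*(4)*conj(1) + 8*(-3)*conj(1) + 6*(0)*conj(1)]
      = (1/24)[(12) + (0) + (12) + (-24) + (0)] = 0/24 = 0
  <chi_rho, chi_2> = (1/24)[1*(12)*conj(1) + 6*(0)*conj(-1) + 3*(4)*conj(1) + 8*(-3)*conj(1) + 6*(0)*conj(-1)]
      = (1/24)[(12) + (0) + (12) + (-24) + (0)] = 0/24 = 0
  <chi_rho, chi_3> = (1/24)[1*(12)*conj(2) + 6*(0)*conj(0) + 3*(4)*conj(2) + 8*(-3)*conj(-1) + 6*(0)*conj(0)]
      = (1/24)[(24) + (0) + (24) + (24) + (0)] = 72/24 = 3
  <chi_rho, chi_4> = (1/24)[1*(12)*conj(3) + 6*(0)*conj(1) + 3*(4)*conj(-1) + 8*(-3)*conj(0) + 6*(0)*conj(-1)]
      = (1/24)[(36) + (0) + (-12) + (0) + (0)] = 24/24 = 1
  <chi_rho, chi_5> = (1/24)[1*(12)*conj(3) + 6*(0)*conj(-1) + 3*(4)*conj(-1) + 8*(-3)*conj(0) + 6*(0)*conj(1)]
      = (1/24)[(36) + (0) + (-12) + (0) + (0)] = 24/24 = 1
Dimension check: dim(rho) = sum (mult * dim) = 0*1 + 0*1 + 3*2 + 1*3 + 1*3 = 12 = chi_rho(e) = 12.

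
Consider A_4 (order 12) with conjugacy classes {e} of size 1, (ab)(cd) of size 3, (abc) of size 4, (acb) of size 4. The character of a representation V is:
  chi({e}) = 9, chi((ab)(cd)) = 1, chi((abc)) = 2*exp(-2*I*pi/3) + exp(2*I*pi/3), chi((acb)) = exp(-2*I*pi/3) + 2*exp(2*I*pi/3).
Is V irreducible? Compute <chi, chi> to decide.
Not irreducible (reducible): <chi, chi> = 9 > 1.

Explanation: <chi, chi> = (1/|G|) sum_C |C| * |chi(C)|^2 = (1/12)[1*|9|^2 + 3*|1|^2 + 4*|2*exp(-2*I*pi/3) + exp(2*I*pi/3)|^2 + 4*|exp(-2*I*pi/3) + 2*exp(2*I*pi/3)|^2]
  = (1/12)[(81) + (3) + (12) + (12)] = 108/12 = 9.
(Exp terms are combined using exp(i*s)*conj(exp(i*t)) = exp(i*(s-t)), and sums of them are collapsed using the identity that for every m > 1 the m distinct m-th roots of unity sum to 0, e.g. 1 + exp(2*I*pi/3) + exp(-2*I*pi/3) = 0.)
A character is irreducible iff <chi, chi> = 1, so this representation is reducible.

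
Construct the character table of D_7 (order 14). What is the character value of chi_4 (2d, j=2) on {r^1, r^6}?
Conjugacy classes: {e} of size 1, {r^1, r^6} of size 2, {r^2, r^5} of size 2, {r^3, r^4} of size 2, {s, sr, ..., sr^6} of size 7.
Character table:
  irrep \ class              {e} (size 1)  {r^1, r^6} (size 2)  {r^2, r^5} (size 2)  {r^3, r^4} (size 2)  {s, sr, ..., sr^6} (size 7)
  chi_1 (triv)               1             1                    1                    1                    1                          
  chi_2 (sign: r->1, s->-1)  1             1                    1                    1                    -1                         
  chi_3 (2d, j=1)            2             2*cos(2*pi/7)        -2*cos(3*pi/7)       -2*cos(pi/7)         0                          
  chi_4 (2d, j=2)            2             -2*cos(3*pi/7)       -2*cos(pi/7)         2*cos(2*pi/7)        0                          
  chi_5 (2d, j=3)            2             -2*cos(pi/7)         2*cos(2*pi/7)        -2*cos(3*pi/7)       0                          

Spot check: chi_4 (2d, j=2) on {r^1, r^6} = -2*cos(3*pi/7).

Reasoning: D_7 has order 2*7 = 14 with 5 conjugacy classes, hence 5 irreducibles. Sum of squared dims 1 + 1 + 4 + 4 + 4 = 14 = |G|. Linear characters come from the abelianisation; the 2-dimensional irreps have character r^k -> 2*cos(2*pi*j*k/7), reflections -> 0.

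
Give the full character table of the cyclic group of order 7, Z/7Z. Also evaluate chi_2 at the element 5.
Character table of Z/7Z (irreps indexed chi_0,...,chi_6 with chi_k(m) = zeta_7^(k*m), zeta_7 = exp(2*pi*i/7)):
  irrep \ class  {0} (size 1)  {1} (size 1)    {2} (size 1)    {3} (size 1)    {4} (size 1)    {5} (size 1)    {6} (size 1)  
  chi_0          1             1               1               1               1               1               1             
  chi_1          1             exp(2*I*pi/7)   exp(4*I*pi/7)   exp(6*I*pi/7)   exp(-6*I*pi/7)  exp(-4*I*pi/7)  exp(-2*I*pi/7)
  chi_2          1             exp(4*I*pi/7)   exp(-6*I*pi/7)  exp(-2*I*pi/7)  exp(2*I*pi/7)   exp(6*I*pi/7)   exp(-4*I*pi/7)
  chi_3          1             exp(6*I*pi/7)   exp(-2*I*pi/7)  exp(4*I*pi/7)   exp(-4*I*pi/7)  exp(2*I*pi/7)   exp(-6*I*pi/7)
  chi_4          1             exp(-6*I*pi/7)  exp(2*I*pi/7)   exp(-4*I*pi/7)  exp(4*I*pi/7)   exp(-2*I*pi/7)  exp(6*I*pi/7) 
  chi_5          1             exp(-4*I*pi/7)  exp(6*I*pi/7)   exp(2*I*pi/7)   exp(-2*I*pi/7)  exp(-6*I*pi/7)  exp(4*I*pi/7) 
  chi_6          1             exp(-2*I*pi/7)  exp(-4*I*pi/7)  exp(-6*I*pi/7)  exp(6*I*pi/7)   exp(4*I*pi/7)   exp(2*I*pi/7) 

Spot check: chi_2(5) = zeta_7^(2*5) = zeta_7^10 = exp(6*I*pi/7).

Details: Z/7Z is abelian, so all 7 irreducible complex representations are 1-dimensional. They are given by chi_k(m) = zeta_7^(k*m) for k = 0,...,6. Row orthogonality: sum_m chi_k(m) conj(chi_l(m)) = 7 * [k = l].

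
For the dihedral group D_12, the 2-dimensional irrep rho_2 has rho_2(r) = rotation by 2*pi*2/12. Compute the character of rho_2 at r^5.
chi_{rho_2}(r^5) = 2*cos(2*pi*2*5/12) = 1

Solution. rho_2(r^5) is rotation by angle 2*pi*2*5/12, whose trace is 2*cos(2*pi*2*5/12) = 1.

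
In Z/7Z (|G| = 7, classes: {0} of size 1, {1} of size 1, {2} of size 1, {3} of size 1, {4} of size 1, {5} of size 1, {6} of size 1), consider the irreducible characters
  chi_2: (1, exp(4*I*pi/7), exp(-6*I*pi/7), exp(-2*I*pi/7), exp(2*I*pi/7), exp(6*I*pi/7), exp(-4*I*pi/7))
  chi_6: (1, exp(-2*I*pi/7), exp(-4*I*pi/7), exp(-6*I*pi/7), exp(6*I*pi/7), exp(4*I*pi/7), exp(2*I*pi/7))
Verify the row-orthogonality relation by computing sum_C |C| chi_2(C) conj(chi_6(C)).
Sum = 0; so <chi_2, chi_6> = 0 (distinct irreducibles are orthogonal).

Argument: Compute term by term over conjugacy classes (|C| * chi_2(C) * conj(chi_6(C))):
  1*(1)*conj(1) + 1*(exp(4*I*pi/7))*conj(exp(-2*I*pi/7)) + 1*(exp(-6*I*pi/7))*conj(exp(-4*I*pi/7)) + 1*(exp(-2*I*pi/7))*conj(exp(-6*I*pi/7)) + 1*(exp(2*I*pi/7))*conj(exp(6*I*pi/7)) + 1*(exp(6*I*pi/7))*conj(exp(4*I*pi/7)) + 1*(exp(-4*I*pi/7))*conj(exp(2*I*pi/7))
  = (1) + (exp(6*I*pi/7)) + (exp(-2*I*pi/7)) + (exp(4*I*pi/7)) + (exp(-4*I*pi/7)) + (exp(2*I*pi/7)) + (exp(-6*I*pi/7))
  = 0.
(Exp terms are combined using exp(i*s)*conj(exp(i*t)) = exp(i*(s-t)), and sums of them are collapsed using the identity that for every m > 1 the m distinct m-th roots of unity sum to 0, e.g. 1 + exp(2*I*pi/3) + exp(-2*I*pi/3) = 0.)
Dividing by |G| = 7 gives 0/7 = 0, matching the row-orthogonality relation <chi_2, chi_6> = [chi_2 = chi_6].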